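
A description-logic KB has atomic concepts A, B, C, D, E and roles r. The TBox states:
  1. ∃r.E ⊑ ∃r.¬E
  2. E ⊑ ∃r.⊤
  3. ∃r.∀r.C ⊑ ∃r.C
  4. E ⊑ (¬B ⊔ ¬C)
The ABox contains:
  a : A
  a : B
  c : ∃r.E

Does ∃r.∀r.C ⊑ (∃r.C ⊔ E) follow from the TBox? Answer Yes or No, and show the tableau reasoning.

1. ∃r.∀r.C ⊑ (∃r.C ⊔ E)  ⇔  (∃r.∀r.C ⊓ (∀r.¬C ⊓ ¬E)) unsat w.r.t. T
   all branches close; clash {C, ¬C} at an ∃-successor
2. Hence ∃r.∀r.C ⊑ (∃r.C ⊔ E): entailed.

Yes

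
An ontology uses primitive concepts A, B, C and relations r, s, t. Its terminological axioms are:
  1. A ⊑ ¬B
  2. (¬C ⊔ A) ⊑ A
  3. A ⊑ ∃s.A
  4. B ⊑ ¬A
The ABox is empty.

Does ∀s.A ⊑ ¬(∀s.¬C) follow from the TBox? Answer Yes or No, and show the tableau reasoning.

No

1. ∀s.A ⊑ ¬(∀s.¬C)  ⇔  (∀s.A ⊓ ∀s.¬C) unsat w.r.t. T
   open: L(x₀) ⊇ {C, ¬A, ∀s.A, ∀s.¬C}
2. Hence ∀s.A ⊑ ¬(∀s.¬C): not entailed.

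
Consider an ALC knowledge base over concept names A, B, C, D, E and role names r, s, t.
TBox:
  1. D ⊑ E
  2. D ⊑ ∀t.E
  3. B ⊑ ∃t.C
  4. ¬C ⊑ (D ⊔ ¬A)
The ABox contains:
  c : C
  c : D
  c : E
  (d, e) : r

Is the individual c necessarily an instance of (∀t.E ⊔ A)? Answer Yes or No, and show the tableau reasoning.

Yes

1. c : (∀t.E ⊔ A)?  L(c) = {C, D, E} ∪ {(∃t.¬E ⊓ ¬A)}
   clash {E, ¬E} at an ∃-successor — c ∈ (∀t.E ⊔ A)
2. Hence c : (∀t.E ⊔ A): entailed.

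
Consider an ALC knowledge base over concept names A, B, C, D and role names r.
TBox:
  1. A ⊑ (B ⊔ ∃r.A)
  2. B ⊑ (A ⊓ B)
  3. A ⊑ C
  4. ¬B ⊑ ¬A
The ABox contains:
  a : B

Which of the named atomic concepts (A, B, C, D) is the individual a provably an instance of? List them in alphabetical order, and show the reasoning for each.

{A, B, C}

1. a : A?  L(a) = {B} ∪ {¬A}
   clash {A, ¬A} at a — a ∈ A
2. a : B?  L(a) = {B} ∪ {¬B}
   clash {B, ¬B} at a — a ∈ B
3. a : C?  L(a) = {B} ∪ {¬C}
   clash {C, ¬C} at a — a ∈ C
4. a : D?  L(a) = {B} ∪ {¬D}
   apply at a: B⊑(A ⊓ B)
   open: L(a) ⊇ {A, B, C, ¬D} — a ∉ D possible
5. Entailed for a: {A, B, C}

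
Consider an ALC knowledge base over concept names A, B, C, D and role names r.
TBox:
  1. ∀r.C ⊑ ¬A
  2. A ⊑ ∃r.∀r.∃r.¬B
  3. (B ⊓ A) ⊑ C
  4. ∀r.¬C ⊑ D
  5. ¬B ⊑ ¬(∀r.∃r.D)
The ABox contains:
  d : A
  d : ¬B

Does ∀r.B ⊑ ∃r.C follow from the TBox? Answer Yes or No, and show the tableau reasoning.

No

1. ∀r.B ⊑ ∃r.C  ⇔  (∀r.B ⊓ ∀r.¬C) unsat w.r.t. T
   apply at x₀: ∀r.¬C⊑D
   open: L(x₀) ⊇ {D, ¬A, ¬B, ∀r.B, ∀r.¬C, …} (+ ∃-successors)
2. Hence ∀r.B ⊑ ∃r.C: not entailed.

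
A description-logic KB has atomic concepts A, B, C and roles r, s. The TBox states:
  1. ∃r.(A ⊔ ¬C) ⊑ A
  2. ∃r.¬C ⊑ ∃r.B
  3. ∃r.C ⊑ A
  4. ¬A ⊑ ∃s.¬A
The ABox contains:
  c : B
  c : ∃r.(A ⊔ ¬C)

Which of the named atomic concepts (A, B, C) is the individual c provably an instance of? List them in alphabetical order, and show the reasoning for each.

1. c : A?  L(c) = {B, ∃r.(A ⊔ ¬C)} ∪ {¬A}
   clash {A, ¬A} at c — c ∈ A
2. c : B?  L(c) = {B, ∃r.(A ⊔ ¬C)} ∪ {¬B}
   clash {B, ¬B} at c — c ∈ B
3. c : C?  L(c) = {B, ∃r.(A ⊔ ¬C)} ∪ {¬C}
   apply at c: ∃r.(A ⊔ ¬C)⊑A
   open: L(c) ⊇ {A, B, ¬C, ∀r.C, ∃r.(A ⊔ ¬C)} (+ ∃-successors) — c ∉ C possible
4. Entailed for c: {A, B}

{A, B}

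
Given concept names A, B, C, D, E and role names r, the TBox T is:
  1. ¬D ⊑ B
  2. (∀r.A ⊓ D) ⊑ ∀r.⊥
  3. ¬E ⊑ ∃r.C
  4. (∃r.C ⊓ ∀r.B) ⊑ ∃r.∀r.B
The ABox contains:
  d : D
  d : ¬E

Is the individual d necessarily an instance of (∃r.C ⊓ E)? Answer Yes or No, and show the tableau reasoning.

1. d : (∃r.C ⊓ E)?  L(d) = {D, ¬E} ∪ {(∀r.¬C ⊔ ¬E)}
   apply at d: ¬E⊑∃r.C
   open: L(d) ⊇ {D, ¬E, ∃r.C, ∃r.¬A, ∃r.¬B} (+ ∃-successors) — d ∉ (∃r.C ⊓ E) possible
2. Hence d : (∃r.C ⊓ E): not entailed.

No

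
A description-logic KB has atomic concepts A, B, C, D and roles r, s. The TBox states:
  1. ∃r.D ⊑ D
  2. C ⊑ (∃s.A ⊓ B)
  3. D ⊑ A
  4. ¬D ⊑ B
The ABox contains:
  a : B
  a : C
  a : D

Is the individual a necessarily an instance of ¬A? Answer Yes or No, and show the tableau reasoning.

1. a : ¬A?  L(a) = {B, C, D} ∪ {A}
   apply at a: C⊑(∃s.A ⊓ B)
   open: L(a) ⊇ {A, B, C, D, ∃s.A} (+ ∃-successors) — a ∉ ¬A possible
2. Hence a : ¬A: not entailed.

No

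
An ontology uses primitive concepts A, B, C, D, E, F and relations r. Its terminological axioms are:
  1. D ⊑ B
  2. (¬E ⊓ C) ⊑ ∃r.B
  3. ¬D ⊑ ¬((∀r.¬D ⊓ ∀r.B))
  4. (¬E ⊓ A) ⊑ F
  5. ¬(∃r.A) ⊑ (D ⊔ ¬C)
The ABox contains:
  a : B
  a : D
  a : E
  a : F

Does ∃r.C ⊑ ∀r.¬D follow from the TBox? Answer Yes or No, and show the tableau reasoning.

No

1. ∃r.C ⊑ ∀r.¬D  ⇔  (∃r.C ⊓ ∃r.D) unsat w.r.t. T
   open: L(x₀) ⊇ {E, ¬D, ∃r.A, ∃r.C, ∃r.D} (+ ∃-successors)
2. Hence ∃r.C ⊑ ∀r.¬D: not entailed.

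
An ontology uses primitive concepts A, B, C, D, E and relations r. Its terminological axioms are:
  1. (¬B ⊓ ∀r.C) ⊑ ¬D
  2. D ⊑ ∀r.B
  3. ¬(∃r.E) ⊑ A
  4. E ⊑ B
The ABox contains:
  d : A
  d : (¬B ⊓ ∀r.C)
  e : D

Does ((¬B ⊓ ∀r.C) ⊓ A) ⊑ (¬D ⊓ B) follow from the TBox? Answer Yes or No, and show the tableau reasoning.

1. ((¬B ⊓ ∀r.C) ⊓ A) ⊑ (¬D ⊓ B)  ⇔  (((¬B ⊓ ∀r.C) ⊓ A) ⊓ (D ⊔ ¬B)) unsat w.r.t. T
   apply at x₀: (¬B ⊓ ∀r.C)⊑¬D
   open: L(x₀) ⊇ {A, ¬B, ¬D, ¬E, ∀r.C}
2. Hence ((¬B ⊓ ∀r.C) ⊓ A) ⊑ (¬D ⊓ B): not entailed.

No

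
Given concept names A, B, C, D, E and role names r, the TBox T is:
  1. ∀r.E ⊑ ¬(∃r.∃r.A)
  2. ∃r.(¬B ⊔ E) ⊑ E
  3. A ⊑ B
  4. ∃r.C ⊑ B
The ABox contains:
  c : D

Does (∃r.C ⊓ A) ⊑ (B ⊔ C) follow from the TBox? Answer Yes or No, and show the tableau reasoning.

1. (∃r.C ⊓ A) ⊑ (B ⊔ C)  ⇔  ((∃r.C ⊓ A) ⊓ (¬B ⊓ ¬C)) unsat w.r.t. T
   all branches close; clash {B, ¬B} at x₀
2. Hence (∃r.C ⊓ A) ⊑ (B ⊔ C): entailed.

Yes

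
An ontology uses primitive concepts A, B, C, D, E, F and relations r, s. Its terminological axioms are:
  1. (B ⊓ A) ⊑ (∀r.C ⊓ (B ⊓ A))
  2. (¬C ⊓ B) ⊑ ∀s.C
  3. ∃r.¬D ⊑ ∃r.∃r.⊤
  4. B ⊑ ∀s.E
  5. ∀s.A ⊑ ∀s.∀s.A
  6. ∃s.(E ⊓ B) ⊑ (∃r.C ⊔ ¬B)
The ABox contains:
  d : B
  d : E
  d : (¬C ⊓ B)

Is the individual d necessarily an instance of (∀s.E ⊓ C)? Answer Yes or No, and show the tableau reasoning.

No

1. d : (∀s.E ⊓ C)?  L(d) = {B, E, (¬C ⊓ B)} ∪ {(∃s.¬E ⊔ ¬C)}
   apply at d: (¬C ⊓ B)⊑∀s.C; B⊑∀s.E
   open: L(d) ⊇ {B, E, ¬A, ¬C, ∀r.D, …} (+ ∃-successors) — d ∉ (∀s.E ⊓ C) possible
2. Hence d : (∀s.E ⊓ C): not entailed.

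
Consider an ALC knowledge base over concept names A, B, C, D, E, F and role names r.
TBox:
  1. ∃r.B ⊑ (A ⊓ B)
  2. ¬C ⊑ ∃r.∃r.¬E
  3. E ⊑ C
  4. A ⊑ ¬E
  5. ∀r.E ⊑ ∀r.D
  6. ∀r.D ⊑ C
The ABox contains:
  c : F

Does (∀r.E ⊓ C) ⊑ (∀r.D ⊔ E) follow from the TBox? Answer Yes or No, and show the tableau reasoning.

Yes

1. (∀r.E ⊓ C) ⊑ (∀r.D ⊔ E)  ⇔  ((∀r.E ⊓ C) ⊓ (∃r.¬D ⊓ ¬E)) unsat w.r.t. T
   all branches close; clash {D, ¬D} at an ∃-successor
2. Hence (∀r.E ⊓ C) ⊑ (∀r.D ⊔ E): entailed.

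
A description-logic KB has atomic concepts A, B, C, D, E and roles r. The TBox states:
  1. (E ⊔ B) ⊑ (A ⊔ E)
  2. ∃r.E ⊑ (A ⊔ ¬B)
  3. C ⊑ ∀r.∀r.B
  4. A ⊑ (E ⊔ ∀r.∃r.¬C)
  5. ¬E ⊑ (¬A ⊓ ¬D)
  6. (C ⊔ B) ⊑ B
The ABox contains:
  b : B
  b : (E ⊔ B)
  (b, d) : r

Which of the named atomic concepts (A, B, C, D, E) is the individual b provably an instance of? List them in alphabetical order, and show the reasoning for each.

1. b : A?  L(b) = {B, (E ⊔ B)} ∪ {¬A}
   apply at b: (E ⊔ B)⊑(A ⊔ E)
   open: L(b) ⊇ {B, E, ¬A, ¬C, ∀r.¬E} — b ∉ A possible
2. b : B?  L(b) = {B, (E ⊔ B)} ∪ {¬B}
   clash {B, ¬B} at b — b ∈ B
3. b : C?  L(b) = {B, (E ⊔ B)} ∪ {¬C}
   apply at b: (E ⊔ B)⊑(A ⊔ E)
   open: L(b) ⊇ {A, B, E, ¬C, ∀r.¬E} — b ∉ C possible
4. b : D?  L(b) = {B, (E ⊔ B)} ∪ {¬D}
   apply at b: (E ⊔ B)⊑(A ⊔ E)
   open: L(b) ⊇ {A, B, E, ¬C, ¬D, …} — b ∉ D possible
5. b : E?  L(b) = {B, (E ⊔ B)} ∪ {¬E}
   clash {E, ¬E} at b — b ∈ E
6. Entailed for b: {B, E}

{B, E}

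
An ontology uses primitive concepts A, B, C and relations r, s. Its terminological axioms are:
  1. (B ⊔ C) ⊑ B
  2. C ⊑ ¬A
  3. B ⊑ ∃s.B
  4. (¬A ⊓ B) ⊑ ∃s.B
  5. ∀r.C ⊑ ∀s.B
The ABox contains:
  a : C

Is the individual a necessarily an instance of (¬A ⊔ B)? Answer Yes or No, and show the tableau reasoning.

Yes

1. a : (¬A ⊔ B)?  L(a) = {C} ∪ {(A ⊓ ¬B)}
   clash {A, ¬A} at a — a ∈ (¬A ⊔ B)
2. Hence a : (¬A ⊔ B): entailed.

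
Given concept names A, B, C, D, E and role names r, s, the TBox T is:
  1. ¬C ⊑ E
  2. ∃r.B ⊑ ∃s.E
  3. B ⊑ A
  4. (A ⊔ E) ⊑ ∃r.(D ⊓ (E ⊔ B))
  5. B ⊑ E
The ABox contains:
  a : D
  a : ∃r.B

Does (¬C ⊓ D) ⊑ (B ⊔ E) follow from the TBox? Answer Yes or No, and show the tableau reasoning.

Yes

1. (¬C ⊓ D) ⊑ (B ⊔ E)  ⇔  ((¬C ⊓ D) ⊓ (¬B ⊓ ¬E)) unsat w.r.t. T
   all branches close; clash {E, ¬E} at x₀
2. Hence (¬C ⊓ D) ⊑ (B ⊔ E): entailed.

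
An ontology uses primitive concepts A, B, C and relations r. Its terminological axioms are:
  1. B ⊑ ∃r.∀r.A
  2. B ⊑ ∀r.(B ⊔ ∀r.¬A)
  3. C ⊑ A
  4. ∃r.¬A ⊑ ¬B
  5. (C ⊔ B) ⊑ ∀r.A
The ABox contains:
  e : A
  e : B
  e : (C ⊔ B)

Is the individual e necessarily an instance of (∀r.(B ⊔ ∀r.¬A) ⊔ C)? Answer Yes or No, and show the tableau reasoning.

1. e : (∀r.(B ⊔ ∀r.¬A) ⊔ C)?  L(e) = {A, B, (C ⊔ B)} ∪ {(∃r.(¬B ⊓ ∃r.A) ⊓ ¬C)}
   clash {B, ¬B} at e — e ∈ (∀r.(B ⊔ ∀r.¬A) ⊔ C)
2. Hence e : (∀r.(B ⊔ ∀r.¬A) ⊔ C): entailed.

Yes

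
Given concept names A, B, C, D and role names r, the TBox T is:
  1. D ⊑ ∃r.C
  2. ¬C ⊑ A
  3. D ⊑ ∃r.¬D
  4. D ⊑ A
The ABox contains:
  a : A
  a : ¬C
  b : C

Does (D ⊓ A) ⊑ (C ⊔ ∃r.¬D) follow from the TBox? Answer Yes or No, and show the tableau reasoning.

Yes

1. (D ⊓ A) ⊑ (C ⊔ ∃r.¬D)  ⇔  ((D ⊓ A) ⊓ (¬C ⊓ ∀r.D)) unsat w.r.t. T
   all branches close; clash {D, ¬D} at an ∃-successor
2. Hence (D ⊓ A) ⊑ (C ⊔ ∃r.¬D): entailed.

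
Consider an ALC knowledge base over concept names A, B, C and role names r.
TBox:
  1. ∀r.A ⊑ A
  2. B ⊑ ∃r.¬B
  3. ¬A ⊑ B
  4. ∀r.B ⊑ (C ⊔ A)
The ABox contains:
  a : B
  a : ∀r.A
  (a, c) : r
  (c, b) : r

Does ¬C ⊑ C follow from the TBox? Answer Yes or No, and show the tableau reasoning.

No

1. ¬C ⊑ C  ⇔  (¬C ⊓ ¬C) unsat w.r.t. T
   open: L(x₀) ⊇ {A, ¬B, ¬C, ∃r.¬B} (+ ∃-successors)
2. Hence ¬C ⊑ C: not entailed.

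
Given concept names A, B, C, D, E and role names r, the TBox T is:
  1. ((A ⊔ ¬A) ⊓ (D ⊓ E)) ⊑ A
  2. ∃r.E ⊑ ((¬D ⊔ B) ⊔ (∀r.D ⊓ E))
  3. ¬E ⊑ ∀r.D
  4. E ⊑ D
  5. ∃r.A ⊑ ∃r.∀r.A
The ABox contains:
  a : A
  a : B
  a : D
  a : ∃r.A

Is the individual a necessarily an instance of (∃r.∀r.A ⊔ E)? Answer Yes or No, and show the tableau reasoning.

Yes

1. a : (∃r.∀r.A ⊔ E)?  L(a) = {A, B, D, ∃r.A} ∪ {(∀r.∃r.¬A ⊓ ¬E)}
   clash {E, ¬E} at a — a ∈ (∃r.∀r.A ⊔ E)
2. Hence a : (∃r.∀r.A ⊔ E): entailed.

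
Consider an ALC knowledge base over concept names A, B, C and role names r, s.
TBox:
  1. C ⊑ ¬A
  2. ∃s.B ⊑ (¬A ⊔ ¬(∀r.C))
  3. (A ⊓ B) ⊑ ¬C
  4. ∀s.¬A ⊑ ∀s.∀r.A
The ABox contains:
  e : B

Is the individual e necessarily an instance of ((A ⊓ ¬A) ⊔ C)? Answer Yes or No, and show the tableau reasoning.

1. e : ((A ⊓ ¬A) ⊔ C)?  L(e) = {B} ∪ {((¬A ⊔ A) ⊓ ¬C)}
   open: L(e) ⊇ {B, ¬A, ¬C, ∀s.¬B, ∃s.A} (+ ∃-successors) — e ∉ ((A ⊓ ¬A) ⊔ C) possible
2. Hence e : ((A ⊓ ¬A) ⊔ C): not entailed.

No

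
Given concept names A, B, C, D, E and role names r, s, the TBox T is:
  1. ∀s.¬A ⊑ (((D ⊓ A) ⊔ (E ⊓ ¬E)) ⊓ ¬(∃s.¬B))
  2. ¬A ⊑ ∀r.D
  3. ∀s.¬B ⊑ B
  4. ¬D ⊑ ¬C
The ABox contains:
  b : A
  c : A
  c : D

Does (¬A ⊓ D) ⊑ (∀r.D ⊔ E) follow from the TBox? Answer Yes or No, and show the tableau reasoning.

Yes

1. (¬A ⊓ D) ⊑ (∀r.D ⊔ E)  ⇔  ((¬A ⊓ D) ⊓ (∃r.¬D ⊓ ¬E)) unsat w.r.t. T
   all branches close; clash {E, ¬E} at x₀
2. Hence (¬A ⊓ D) ⊑ (∀r.D ⊔ E): entailed.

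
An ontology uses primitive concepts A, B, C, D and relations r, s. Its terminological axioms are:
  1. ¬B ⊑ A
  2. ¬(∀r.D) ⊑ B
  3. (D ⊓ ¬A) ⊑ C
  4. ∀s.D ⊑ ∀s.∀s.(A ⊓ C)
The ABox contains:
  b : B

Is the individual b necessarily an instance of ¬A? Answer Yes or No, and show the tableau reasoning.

No

1. b : ¬A?  L(b) = {B} ∪ {A}
   open: L(b) ⊇ {A, B, ∃s.¬D} (+ ∃-successors) — b ∉ ¬A possible
2. Hence b : ¬A: not entailed.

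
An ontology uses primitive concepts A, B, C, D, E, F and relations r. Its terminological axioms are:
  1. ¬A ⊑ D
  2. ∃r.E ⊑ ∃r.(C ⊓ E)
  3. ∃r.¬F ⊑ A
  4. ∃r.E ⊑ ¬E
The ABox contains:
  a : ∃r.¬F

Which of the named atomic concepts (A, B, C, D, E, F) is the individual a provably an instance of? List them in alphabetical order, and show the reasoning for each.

1. a : A?  L(a) = {∃r.¬F} ∪ {¬A}
   clash {A, ¬A} at a — a ∈ A
2. a : B?  L(a) = {∃r.¬F} ∪ {¬B}
   apply at a: ∃r.¬F⊑A
   open: L(a) ⊇ {A, ¬B, ∀r.¬E, ∃r.¬F} (+ ∃-successors) — a ∉ B possible
3. a : C?  L(a) = {∃r.¬F} ∪ {¬C}
   apply at a: ∃r.¬F⊑A
   open: L(a) ⊇ {A, ¬C, ∀r.¬E, ∃r.¬F} (+ ∃-successors) — a ∉ C possible
4. a : D?  L(a) = {∃r.¬F} ∪ {¬D}
   apply at a: ∃r.¬F⊑A
   open: L(a) ⊇ {A, ¬D, ∀r.¬E, ∃r.¬F} (+ ∃-successors) — a ∉ D possible
5. a : E?  L(a) = {∃r.¬F} ∪ {¬E}
   apply at a: ∃r.¬F⊑A
   open: L(a) ⊇ {A, ¬E, ∀r.¬E, ∃r.¬F} (+ ∃-successors) — a ∉ E possible
6. a : F?  L(a) = {∃r.¬F} ∪ {¬F}
   apply at a: ∃r.¬F⊑A
   open: L(a) ⊇ {A, ¬F, ∀r.¬E, ∃r.¬F} (+ ∃-successors) — a ∉ F possible
7. Entailed for a: {A}

{A}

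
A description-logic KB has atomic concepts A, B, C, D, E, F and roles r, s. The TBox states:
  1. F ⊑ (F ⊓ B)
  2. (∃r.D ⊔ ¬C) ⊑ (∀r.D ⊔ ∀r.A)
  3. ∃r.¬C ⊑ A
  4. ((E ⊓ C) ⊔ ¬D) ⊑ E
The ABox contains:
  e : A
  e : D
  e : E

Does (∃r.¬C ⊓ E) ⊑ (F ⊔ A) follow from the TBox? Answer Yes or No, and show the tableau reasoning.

1. (∃r.¬C ⊓ E) ⊑ (F ⊔ A)  ⇔  ((∃r.¬C ⊓ E) ⊓ (¬F ⊓ ¬A)) unsat w.r.t. T
   all branches close; clash {A, ¬A} at x₀
2. Hence (∃r.¬C ⊓ E) ⊑ (F ⊔ A): entailed.

Yes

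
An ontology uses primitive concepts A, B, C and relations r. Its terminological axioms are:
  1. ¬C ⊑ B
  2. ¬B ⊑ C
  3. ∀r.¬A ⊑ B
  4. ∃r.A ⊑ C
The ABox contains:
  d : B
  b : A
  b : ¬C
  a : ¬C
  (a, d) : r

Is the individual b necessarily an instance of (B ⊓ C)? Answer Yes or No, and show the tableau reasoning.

No

1. b : (B ⊓ C)?  L(b) = {A, ¬C} ∪ {(¬B ⊔ ¬C)}
   apply at b: ¬C⊑B
   open: L(b) ⊇ {A, B, ¬C, ∀r.¬A} — b ∉ (B ⊓ C) possible
2. Hence b : (B ⊓ C): not entailed.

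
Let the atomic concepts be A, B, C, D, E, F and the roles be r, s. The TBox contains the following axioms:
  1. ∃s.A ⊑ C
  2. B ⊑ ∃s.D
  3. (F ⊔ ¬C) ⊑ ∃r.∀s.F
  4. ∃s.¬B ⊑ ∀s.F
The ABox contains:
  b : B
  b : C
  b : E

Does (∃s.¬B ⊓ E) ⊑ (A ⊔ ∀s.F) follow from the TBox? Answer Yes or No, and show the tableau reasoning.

1. (∃s.¬B ⊓ E) ⊑ (A ⊔ ∀s.F)  ⇔  ((∃s.¬B ⊓ E) ⊓ (¬A ⊓ ∃s.¬F)) unsat w.r.t. T
   all branches close; clash {F, ¬F} at an ∃-successor
2. Hence (∃s.¬B ⊓ E) ⊑ (A ⊔ ∀s.F): entailed.

Yes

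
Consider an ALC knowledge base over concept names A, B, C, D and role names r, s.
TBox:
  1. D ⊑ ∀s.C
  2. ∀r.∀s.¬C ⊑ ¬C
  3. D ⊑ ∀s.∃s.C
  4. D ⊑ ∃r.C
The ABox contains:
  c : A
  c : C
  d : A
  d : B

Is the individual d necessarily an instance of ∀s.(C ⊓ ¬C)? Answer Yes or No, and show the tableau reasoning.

No

1. d : ∀s.(C ⊓ ¬C)?  L(d) = {A, B} ∪ {∃s.(¬C ⊔ C)}
   open: L(d) ⊇ {A, B, ¬D, ∃r.∃s.C, ∃s.(¬C ⊔ C)} (+ ∃-successors) — d ∉ ∀s.(C ⊓ ¬C) possible
2. Hence d : ∀s.(C ⊓ ¬C): not entailed.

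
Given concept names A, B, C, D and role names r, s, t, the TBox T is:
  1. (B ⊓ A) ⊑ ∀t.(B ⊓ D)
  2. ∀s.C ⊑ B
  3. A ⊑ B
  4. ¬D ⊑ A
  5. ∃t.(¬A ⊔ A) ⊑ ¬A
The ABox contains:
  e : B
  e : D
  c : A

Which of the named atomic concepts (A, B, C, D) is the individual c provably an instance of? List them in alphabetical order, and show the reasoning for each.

1. c : A?  L(c) = {A} ∪ {¬A}
   clash {A, ¬A} at c — c ∈ A
2. c : B?  L(c) = {A} ∪ {¬B}
   clash {B, ¬B} at c — c ∈ B
3. c : C?  L(c) = {A} ∪ {¬C}
   apply at c: A⊑B
   open: L(c) ⊇ {A, B, ¬C, ∀t.(A ⊓ ¬A), ∀t.(B ⊓ D)} — c ∉ C possible
4. c : D?  L(c) = {A} ∪ {¬D}
   apply at c: A⊑B
   open: L(c) ⊇ {A, B, ¬D, ∀t.(A ⊓ ¬A), ∀t.(B ⊓ D)} — c ∉ D possible
5. Entailed for c: {A, B}

{A, B}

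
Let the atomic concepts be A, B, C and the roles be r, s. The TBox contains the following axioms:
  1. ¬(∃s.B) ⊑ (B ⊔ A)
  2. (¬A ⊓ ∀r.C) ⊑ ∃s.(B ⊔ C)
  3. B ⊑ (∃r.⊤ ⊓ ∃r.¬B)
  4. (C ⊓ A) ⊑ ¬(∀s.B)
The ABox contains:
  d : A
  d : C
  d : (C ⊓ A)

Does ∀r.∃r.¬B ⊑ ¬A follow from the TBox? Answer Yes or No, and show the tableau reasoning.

No

1. ∀r.∃r.¬B ⊑ ¬A  ⇔  (∀r.∃r.¬B ⊓ A) unsat w.r.t. T
   open: L(x₀) ⊇ {A, ¬B, ¬C, ∀r.∃r.¬B, ∃s.B} (+ ∃-successors)
2. Hence ∀r.∃r.¬B ⊑ ¬A: not entailed.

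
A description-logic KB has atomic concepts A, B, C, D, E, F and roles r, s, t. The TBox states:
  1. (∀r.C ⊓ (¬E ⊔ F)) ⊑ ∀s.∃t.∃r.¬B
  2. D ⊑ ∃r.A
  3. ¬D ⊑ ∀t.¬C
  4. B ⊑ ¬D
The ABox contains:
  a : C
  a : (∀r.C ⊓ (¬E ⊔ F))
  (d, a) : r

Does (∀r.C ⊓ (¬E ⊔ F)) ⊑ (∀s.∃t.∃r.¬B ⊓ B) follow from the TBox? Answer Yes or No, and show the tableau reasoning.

1. (∀r.C ⊓ (¬E ⊔ F)) ⊑ (∀s.∃t.∃r.¬B ⊓ B)  ⇔  ((∀r.C ⊓ (¬E ⊔ F)) ⊓ (∃s.∀t.∀r.B ⊔ ¬B)) unsat w.r.t. T
   apply at x₀: (∀r.C ⊓ (¬E ⊔ F))⊑∀s.∃t.∃r.¬B
   open: L(x₀) ⊇ {¬B, ¬D, ¬E, ∀r.C, ∀s.∃t.∃r.¬B, …}
2. Hence (∀r.C ⊓ (¬E ⊔ F)) ⊑ (∀s.∃t.∃r.¬B ⊓ B): not entailed.

No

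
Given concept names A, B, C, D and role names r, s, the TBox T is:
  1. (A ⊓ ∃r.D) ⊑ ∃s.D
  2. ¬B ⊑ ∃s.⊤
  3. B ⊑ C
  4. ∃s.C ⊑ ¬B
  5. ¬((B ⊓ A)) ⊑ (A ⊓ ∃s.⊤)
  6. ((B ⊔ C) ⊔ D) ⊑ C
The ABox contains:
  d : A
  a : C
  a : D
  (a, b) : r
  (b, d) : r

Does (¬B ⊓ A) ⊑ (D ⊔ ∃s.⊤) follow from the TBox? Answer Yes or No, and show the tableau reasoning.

Yes

1. (¬B ⊓ A) ⊑ (D ⊔ ∃s.⊤)  ⇔  ((¬B ⊓ A) ⊓ (¬D ⊓ ∀s.⊥)) unsat w.r.t. T
   all branches close; clash ⊥ at an ∃-successor
2. Hence (¬B ⊓ A) ⊑ (D ⊔ ∃s.⊤): entailed.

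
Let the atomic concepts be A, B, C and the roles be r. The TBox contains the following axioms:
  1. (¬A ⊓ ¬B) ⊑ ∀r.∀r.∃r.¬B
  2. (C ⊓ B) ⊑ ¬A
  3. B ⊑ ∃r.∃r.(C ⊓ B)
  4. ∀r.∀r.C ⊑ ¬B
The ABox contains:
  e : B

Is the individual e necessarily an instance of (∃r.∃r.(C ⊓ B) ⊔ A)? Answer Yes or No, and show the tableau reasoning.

1. e : (∃r.∃r.(C ⊓ B) ⊔ A)?  L(e) = {B} ∪ {(∀r.∀r.(¬C ⊔ ¬B) ⊓ ¬A)}
   clash {B, ¬B} at e — e ∈ (∃r.∃r.(C ⊓ B) ⊔ A)
2. Hence e : (∃r.∃r.(C ⊓ B) ⊔ A): entailed.

Yes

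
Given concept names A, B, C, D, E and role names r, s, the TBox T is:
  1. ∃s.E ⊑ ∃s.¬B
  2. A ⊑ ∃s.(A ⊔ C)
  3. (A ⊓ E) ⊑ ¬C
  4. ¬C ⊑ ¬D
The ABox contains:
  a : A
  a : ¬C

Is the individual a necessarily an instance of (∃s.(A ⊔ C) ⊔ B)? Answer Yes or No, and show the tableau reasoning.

1. a : (∃s.(A ⊔ C) ⊔ B)?  L(a) = {A, ¬C} ∪ {(∀s.(¬A ⊓ ¬C) ⊓ ¬B)}
   clash {C, ¬C} at an ∃-successor — a ∈ (∃s.(A ⊔ C) ⊔ B)
2. Hence a : (∃s.(A ⊔ C) ⊔ B): entailed.

Yes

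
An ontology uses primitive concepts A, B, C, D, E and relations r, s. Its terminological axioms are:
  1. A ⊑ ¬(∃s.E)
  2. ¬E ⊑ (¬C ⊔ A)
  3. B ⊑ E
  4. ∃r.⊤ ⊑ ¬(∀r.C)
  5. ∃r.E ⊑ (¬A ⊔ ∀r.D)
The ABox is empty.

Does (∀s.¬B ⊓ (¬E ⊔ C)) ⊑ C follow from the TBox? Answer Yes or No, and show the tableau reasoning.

1. (∀s.¬B ⊓ (¬E ⊔ C)) ⊑ C  ⇔  ((∀s.¬B ⊓ (¬E ⊔ C)) ⊓ ¬C) unsat w.r.t. T
   open: L(x₀) ⊇ {¬A, ¬B, ¬C, ¬E, ∀r.¬E, …}
2. Hence (∀s.¬B ⊓ (¬E ⊔ C)) ⊑ C: not entailed.

No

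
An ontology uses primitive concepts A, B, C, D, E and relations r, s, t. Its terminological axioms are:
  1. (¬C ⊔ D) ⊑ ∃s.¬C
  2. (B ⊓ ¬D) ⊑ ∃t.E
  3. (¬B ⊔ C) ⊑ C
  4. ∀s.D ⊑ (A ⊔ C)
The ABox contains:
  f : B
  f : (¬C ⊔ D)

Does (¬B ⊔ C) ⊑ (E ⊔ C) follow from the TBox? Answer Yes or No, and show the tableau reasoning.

1. (¬B ⊔ C) ⊑ (E ⊔ C)  ⇔  ((¬B ⊔ C) ⊓ (¬E ⊓ ¬C)) unsat w.r.t. T
   all branches close; clash {C, ¬C} at x₀
2. Hence (¬B ⊔ C) ⊑ (E ⊔ C): entailed.

Yes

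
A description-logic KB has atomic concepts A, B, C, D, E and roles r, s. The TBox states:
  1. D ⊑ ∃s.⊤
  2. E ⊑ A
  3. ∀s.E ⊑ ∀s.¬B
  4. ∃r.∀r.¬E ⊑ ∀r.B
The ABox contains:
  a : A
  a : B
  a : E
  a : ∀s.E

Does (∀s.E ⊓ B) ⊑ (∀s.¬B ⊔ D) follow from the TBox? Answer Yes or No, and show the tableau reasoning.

Yes

1. (∀s.E ⊓ B) ⊑ (∀s.¬B ⊔ D)  ⇔  ((∀s.E ⊓ B) ⊓ (∃s.B ⊓ ¬D)) unsat w.r.t. T
   all branches close; clash {B, ¬B} at an ∃-successor
2. Hence (∀s.E ⊓ B) ⊑ (∀s.¬B ⊔ D): entailed.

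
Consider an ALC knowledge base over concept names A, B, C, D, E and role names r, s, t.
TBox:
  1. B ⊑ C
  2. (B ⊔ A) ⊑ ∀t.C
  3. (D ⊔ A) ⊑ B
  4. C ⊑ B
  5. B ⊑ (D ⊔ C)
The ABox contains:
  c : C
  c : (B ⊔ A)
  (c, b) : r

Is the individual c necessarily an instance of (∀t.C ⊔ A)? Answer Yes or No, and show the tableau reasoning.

1. c : (∀t.C ⊔ A)?  L(c) = {C, (B ⊔ A)} ∪ {(∃t.¬C ⊓ ¬A)}
   clash {A, ¬A} at c — c ∈ (∀t.C ⊔ A)
2. Hence c : (∀t.C ⊔ A): entailed.

Yes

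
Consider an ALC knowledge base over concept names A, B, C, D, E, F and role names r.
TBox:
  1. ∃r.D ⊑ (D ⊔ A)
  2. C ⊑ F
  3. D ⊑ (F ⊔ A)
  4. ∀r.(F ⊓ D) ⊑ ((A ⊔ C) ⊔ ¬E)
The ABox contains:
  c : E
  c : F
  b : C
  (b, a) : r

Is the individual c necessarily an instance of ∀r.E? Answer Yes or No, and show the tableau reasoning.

1. c : ∀r.E?  L(c) = {E, F} ∪ {∃r.¬E}
   open: L(c) ⊇ {E, F, ¬D, ∀r.¬D, ∃r.(¬F ⊔ ¬D), …} (+ ∃-successors) — c ∉ ∀r.E possible
2. Hence c : ∀r.E: not entailed.

No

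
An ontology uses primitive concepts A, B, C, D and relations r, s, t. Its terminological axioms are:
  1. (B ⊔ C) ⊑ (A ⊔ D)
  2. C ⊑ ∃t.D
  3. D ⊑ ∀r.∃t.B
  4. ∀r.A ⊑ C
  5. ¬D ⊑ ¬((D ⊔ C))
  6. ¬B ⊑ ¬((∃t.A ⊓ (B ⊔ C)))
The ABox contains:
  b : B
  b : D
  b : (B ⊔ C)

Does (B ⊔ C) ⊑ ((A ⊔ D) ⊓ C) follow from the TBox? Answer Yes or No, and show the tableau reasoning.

No

1. (B ⊔ C) ⊑ ((A ⊔ D) ⊓ C)  ⇔  ((B ⊔ C) ⊓ ((¬A ⊓ ¬D) ⊔ ¬C)) unsat w.r.t. T
   apply at x₀: (B ⊔ C)⊑(A ⊔ D)
   open: L(x₀) ⊇ {A, B, D, ¬C, ∀r.∃t.B, …} (+ ∃-successors)
2. Hence (B ⊔ C) ⊑ ((A ⊔ D) ⊓ C): not entailed.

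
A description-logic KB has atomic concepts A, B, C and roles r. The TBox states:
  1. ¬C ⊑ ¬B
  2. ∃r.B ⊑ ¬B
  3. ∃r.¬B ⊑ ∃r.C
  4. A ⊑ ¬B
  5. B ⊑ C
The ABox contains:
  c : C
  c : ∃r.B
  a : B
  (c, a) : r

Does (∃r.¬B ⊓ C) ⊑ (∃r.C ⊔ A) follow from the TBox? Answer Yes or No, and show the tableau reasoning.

1. (∃r.¬B ⊓ C) ⊑ (∃r.C ⊔ A)  ⇔  ((∃r.¬B ⊓ C) ⊓ (∀r.¬C ⊓ ¬A)) unsat w.r.t. T
   all branches close; clash {C, ¬C} at an ∃-successor
2. Hence (∃r.¬B ⊓ C) ⊑ (∃r.C ⊔ A): entailed.

Yes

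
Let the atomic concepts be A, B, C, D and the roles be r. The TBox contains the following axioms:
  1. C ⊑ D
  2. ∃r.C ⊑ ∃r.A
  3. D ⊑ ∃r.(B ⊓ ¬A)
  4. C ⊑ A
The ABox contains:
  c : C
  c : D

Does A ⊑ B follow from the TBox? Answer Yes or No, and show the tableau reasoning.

No

1. A ⊑ B  ⇔  (A ⊓ ¬B) unsat w.r.t. T
   open: L(x₀) ⊇ {A, ¬B, ¬C, ¬D, ∀r.¬C}
2. Hence A ⊑ B: not entailed.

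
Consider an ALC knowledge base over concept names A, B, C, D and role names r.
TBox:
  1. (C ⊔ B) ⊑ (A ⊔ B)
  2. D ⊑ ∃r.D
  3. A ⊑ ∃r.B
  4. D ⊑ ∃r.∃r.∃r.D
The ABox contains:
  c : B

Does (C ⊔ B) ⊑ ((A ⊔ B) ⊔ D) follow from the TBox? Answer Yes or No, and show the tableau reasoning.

1. (C ⊔ B) ⊑ ((A ⊔ B) ⊔ D)  ⇔  ((C ⊔ B) ⊓ ((¬A ⊓ ¬B) ⊓ ¬D)) unsat w.r.t. T
   all branches close; clash {B, ¬B} at x₀
2. Hence (C ⊔ B) ⊑ ((A ⊔ B) ⊔ D): entailed.

Yes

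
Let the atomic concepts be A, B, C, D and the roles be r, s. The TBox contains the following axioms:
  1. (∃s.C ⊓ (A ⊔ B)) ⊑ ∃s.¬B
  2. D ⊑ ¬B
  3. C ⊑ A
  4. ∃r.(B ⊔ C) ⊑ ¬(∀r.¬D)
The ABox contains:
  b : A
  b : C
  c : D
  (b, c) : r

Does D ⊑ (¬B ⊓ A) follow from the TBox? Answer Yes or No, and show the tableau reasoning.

1. D ⊑ (¬B ⊓ A)  ⇔  (D ⊓ (B ⊔ ¬A)) unsat w.r.t. T
   apply at x₀: D⊑¬B
   open: L(x₀) ⊇ {D, ¬A, ¬B, ¬C, ∀r.(¬B ⊓ ¬C), …}
2. Hence D ⊑ (¬B ⊓ A): not entailed.

No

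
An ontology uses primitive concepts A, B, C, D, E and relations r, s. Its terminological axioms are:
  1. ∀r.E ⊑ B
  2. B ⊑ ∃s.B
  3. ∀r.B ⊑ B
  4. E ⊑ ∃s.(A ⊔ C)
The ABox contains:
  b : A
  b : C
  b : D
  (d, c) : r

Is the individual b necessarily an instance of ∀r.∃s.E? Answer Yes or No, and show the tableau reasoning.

No

1. b : ∀r.∃s.E?  L(b) = {A, C, D} ∪ {∃r.∀s.¬E}
   open: L(b) ⊇ {A, C, D, ¬B, ¬E, …} (+ ∃-successors) — b ∉ ∀r.∃s.E possible
2. Hence b : ∀r.∃s.E: not entailed.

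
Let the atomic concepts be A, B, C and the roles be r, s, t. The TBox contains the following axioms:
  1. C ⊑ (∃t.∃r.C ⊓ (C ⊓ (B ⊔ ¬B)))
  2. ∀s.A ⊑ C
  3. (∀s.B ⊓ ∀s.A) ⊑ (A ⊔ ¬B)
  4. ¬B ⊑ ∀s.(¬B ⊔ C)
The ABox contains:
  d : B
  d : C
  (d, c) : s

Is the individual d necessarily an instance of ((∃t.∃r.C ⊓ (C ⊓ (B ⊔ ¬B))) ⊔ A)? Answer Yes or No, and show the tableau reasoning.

Yes

1. d : ((∃t.∃r.C ⊓ (C ⊓ (B ⊔ ¬B))) ⊔ A)?  L(d) = {B, C} ∪ {((∀t.∀r.¬C ⊔ (¬C ⊔ (¬B ⊓ B))) ⊓ ¬A)}
   clash {B, ¬B} at d — d ∈ ((∃t.∃r.C ⊓ (C ⊓ (B ⊔ ¬B))) ⊔ A)
2. Hence d : ((∃t.∃r.C ⊓ (C ⊓ (B ⊔ ¬B))) ⊔ A): entailed.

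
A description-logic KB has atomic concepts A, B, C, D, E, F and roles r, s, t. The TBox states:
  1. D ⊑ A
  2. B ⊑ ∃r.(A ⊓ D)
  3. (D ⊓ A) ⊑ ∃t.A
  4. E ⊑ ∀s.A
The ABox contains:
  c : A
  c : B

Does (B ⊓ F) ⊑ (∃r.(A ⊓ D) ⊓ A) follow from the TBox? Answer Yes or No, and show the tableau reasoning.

No

1. (B ⊓ F) ⊑ (∃r.(A ⊓ D) ⊓ A)  ⇔  ((B ⊓ F) ⊓ (∀r.(¬A ⊔ ¬D) ⊔ ¬A)) unsat w.r.t. T
   apply at x₀: B⊑∃r.(A ⊓ D)
   open: L(x₀) ⊇ {B, F, ¬A, ¬D, ¬E, …} (+ ∃-successors)
2. Hence (B ⊓ F) ⊑ (∃r.(A ⊓ D) ⊓ A): not entailed.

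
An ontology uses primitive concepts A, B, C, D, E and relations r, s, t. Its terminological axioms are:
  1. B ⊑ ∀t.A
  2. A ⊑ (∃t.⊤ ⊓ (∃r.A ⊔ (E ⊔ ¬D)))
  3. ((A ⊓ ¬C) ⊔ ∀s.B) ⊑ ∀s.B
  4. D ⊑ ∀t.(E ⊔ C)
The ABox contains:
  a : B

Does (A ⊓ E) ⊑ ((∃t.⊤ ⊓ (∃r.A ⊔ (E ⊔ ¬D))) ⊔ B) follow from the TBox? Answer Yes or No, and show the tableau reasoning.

Yes

1. (A ⊓ E) ⊑ ((∃t.⊤ ⊓ (∃r.A ⊔ (E ⊔ ¬D))) ⊔ B)  ⇔  ((A ⊓ E) ⊓ ((∀t.⊥ ⊔ (∀r.¬A ⊓ (¬E ⊓ D))) ⊓ ¬B)) unsat w.r.t. T
   all branches close; clash {E, ¬E} at x₀
2. Hence (A ⊓ E) ⊑ ((∃t.⊤ ⊓ (∃r.A ⊔ (E ⊔ ¬D))) ⊔ B): entailed.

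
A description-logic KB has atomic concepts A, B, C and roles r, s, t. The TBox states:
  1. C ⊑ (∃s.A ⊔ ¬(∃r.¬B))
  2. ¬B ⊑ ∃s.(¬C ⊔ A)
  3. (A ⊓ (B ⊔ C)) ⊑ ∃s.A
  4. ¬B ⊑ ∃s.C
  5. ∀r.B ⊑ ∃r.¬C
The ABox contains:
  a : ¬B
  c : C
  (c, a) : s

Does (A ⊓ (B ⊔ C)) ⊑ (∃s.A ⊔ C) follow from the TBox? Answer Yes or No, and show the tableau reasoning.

Yes

1. (A ⊓ (B ⊔ C)) ⊑ (∃s.A ⊔ C)  ⇔  ((A ⊓ (B ⊔ C)) ⊓ (∀s.¬A ⊓ ¬C)) unsat w.r.t. T
   all branches close; clash {C, ¬C} at x₀
2. Hence (A ⊓ (B ⊔ C)) ⊑ (∃s.A ⊔ C): entailed.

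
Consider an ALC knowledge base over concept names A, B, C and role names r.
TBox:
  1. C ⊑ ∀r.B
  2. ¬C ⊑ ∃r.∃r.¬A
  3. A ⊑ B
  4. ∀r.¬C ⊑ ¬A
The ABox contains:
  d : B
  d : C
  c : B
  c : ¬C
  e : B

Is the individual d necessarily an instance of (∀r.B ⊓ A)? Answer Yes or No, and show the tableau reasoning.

1. d : (∀r.B ⊓ A)?  L(d) = {B, C} ∪ {(∃r.¬B ⊔ ¬A)}
   apply at d: C⊑∀r.B
   open: L(d) ⊇ {B, C, ¬A, ∀r.B, ∃r.C} (+ ∃-successors) — d ∉ (∀r.B ⊓ A) possible
2. Hence d : (∀r.B ⊓ A): not entailed.

No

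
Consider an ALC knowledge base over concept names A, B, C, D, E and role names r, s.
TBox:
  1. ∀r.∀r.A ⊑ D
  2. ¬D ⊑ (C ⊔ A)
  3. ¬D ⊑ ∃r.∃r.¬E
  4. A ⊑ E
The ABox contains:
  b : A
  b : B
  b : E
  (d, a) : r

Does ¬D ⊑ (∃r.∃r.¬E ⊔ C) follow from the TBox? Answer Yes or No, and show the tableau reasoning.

Yes

1. ¬D ⊑ (∃r.∃r.¬E ⊔ C)  ⇔  (¬D ⊓ (∀r.∀r.E ⊓ ¬C)) unsat w.r.t. T
   all branches close; clash {D, ¬D} at x₀
2. Hence ¬D ⊑ (∃r.∃r.¬E ⊔ C): entailed.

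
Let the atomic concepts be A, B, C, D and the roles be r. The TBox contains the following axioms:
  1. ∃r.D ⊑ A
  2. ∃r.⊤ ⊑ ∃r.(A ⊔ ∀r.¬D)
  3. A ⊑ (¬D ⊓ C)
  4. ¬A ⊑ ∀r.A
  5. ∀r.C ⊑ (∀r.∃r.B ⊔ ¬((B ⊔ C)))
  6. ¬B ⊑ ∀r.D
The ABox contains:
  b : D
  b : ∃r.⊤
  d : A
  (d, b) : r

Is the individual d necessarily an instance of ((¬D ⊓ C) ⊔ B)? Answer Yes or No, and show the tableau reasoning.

1. d : ((¬D ⊓ C) ⊔ B)?  L(d) = {A} ∪ {((D ⊔ ¬C) ⊓ ¬B)}
   clash {C, ¬C} at d — d ∈ ((¬D ⊓ C) ⊔ B)
2. Hence d : ((¬D ⊓ C) ⊔ B): entailed.

Yes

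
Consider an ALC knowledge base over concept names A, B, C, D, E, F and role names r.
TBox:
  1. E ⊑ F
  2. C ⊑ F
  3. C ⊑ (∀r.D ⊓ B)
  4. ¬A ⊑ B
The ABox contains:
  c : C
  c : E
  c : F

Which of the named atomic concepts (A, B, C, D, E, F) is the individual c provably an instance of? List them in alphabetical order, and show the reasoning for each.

{B, C, E, F}

1. c : A?  L(c) = {C, E, F} ∪ {¬A}
   apply at c: C⊑(∀r.D ⊓ B); ¬A⊑B
   open: L(c) ⊇ {B, C, E, F, ¬A, …} — c ∉ A possible
2. c : B?  L(c) = {C, E, F} ∪ {¬B}
   clash {B, ¬B} at c — c ∈ B
3. c : C?  L(c) = {C, E, F} ∪ {¬C}
   clash {C, ¬C} at c — c ∈ C
4. c : D?  L(c) = {C, E, F} ∪ {¬D}
   apply at c: C⊑(∀r.D ⊓ B)
   open: L(c) ⊇ {A, B, C, E, F, …} — c ∉ D possible
5. c : E?  L(c) = {C, E, F} ∪ {¬E}
   clash {E, ¬E} at c — c ∈ E
6. c : F?  L(c) = {C, E, F} ∪ {¬F}
   clash {F, ¬F} at c — c ∈ F
7. Entailed for c: {B, C, E, F}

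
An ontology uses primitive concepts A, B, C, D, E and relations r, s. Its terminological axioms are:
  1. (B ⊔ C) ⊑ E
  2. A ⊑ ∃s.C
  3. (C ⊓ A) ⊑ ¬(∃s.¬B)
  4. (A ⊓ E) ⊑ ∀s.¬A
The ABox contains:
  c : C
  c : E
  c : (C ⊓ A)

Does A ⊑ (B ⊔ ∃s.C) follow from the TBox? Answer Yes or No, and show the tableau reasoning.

Yes

1. A ⊑ (B ⊔ ∃s.C)  ⇔  (A ⊓ (¬B ⊓ ∀s.¬C)) unsat w.r.t. T
   all branches close; clash {C, ¬C} at an ∃-successor
2. Hence A ⊑ (B ⊔ ∃s.C): entailed.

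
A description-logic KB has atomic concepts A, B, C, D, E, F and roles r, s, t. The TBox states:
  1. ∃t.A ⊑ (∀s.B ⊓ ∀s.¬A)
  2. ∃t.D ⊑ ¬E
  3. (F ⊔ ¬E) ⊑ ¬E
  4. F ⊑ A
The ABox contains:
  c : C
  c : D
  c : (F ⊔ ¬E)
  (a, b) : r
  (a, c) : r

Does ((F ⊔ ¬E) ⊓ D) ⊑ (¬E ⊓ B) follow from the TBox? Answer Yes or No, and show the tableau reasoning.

No

1. ((F ⊔ ¬E) ⊓ D) ⊑ (¬E ⊓ B)  ⇔  (((F ⊔ ¬E) ⊓ D) ⊓ (E ⊔ ¬B)) unsat w.r.t. T
   apply at x₀: (F ⊔ ¬E)⊑¬E
   open: L(x₀) ⊇ {A, D, F, ¬B, ¬E, …}
2. Hence ((F ⊔ ¬E) ⊓ D) ⊑ (¬E ⊓ B): not entailed.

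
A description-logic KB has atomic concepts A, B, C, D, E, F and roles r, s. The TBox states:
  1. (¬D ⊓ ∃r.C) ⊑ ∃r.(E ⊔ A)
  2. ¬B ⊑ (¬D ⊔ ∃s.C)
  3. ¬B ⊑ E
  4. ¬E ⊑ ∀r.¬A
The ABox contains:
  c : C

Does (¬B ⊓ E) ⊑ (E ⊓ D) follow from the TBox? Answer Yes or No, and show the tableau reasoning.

1. (¬B ⊓ E) ⊑ (E ⊓ D)  ⇔  ((¬B ⊓ E) ⊓ (¬E ⊔ ¬D)) unsat w.r.t. T
   apply at x₀: ¬B⊑(¬D ⊔ ∃s.C)
   open: L(x₀) ⊇ {E, ¬B, ¬D, ∀r.¬C}
2. Hence (¬B ⊓ E) ⊑ (E ⊓ D): not entailed.

No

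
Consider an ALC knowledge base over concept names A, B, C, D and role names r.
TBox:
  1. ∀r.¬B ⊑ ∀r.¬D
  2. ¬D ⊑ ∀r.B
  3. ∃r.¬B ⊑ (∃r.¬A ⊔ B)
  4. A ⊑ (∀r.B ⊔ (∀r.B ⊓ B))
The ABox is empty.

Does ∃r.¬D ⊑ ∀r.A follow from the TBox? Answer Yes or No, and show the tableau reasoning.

1. ∃r.¬D ⊑ ∀r.A  ⇔  (∃r.¬D ⊓ ∃r.¬A) unsat w.r.t. T
   open: L(x₀) ⊇ {D, ¬A, ∀r.B, ∃r.B, ∃r.¬A, …} (+ ∃-successors)
2. Hence ∃r.¬D ⊑ ∀r.A: not entailed.

No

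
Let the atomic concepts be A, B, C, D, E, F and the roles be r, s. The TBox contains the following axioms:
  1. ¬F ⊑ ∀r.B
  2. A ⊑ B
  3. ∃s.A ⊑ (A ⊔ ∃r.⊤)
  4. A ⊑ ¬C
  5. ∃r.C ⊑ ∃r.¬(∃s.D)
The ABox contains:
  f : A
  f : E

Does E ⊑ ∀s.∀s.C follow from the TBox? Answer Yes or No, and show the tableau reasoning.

1. E ⊑ ∀s.∀s.C  ⇔  (E ⊓ ∃s.∃s.¬C) unsat w.r.t. T
   open: L(x₀) ⊇ {E, F, ¬A, ∀r.¬C, ∀s.¬A, …} (+ ∃-successors)
2. Hence E ⊑ ∀s.∀s.C: not entailed.

No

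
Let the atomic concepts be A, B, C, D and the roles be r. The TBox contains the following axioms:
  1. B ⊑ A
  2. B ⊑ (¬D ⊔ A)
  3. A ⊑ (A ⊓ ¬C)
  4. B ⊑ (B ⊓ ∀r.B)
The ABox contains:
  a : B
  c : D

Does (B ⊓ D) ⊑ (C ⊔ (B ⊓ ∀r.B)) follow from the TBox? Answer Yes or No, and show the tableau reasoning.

Yes

1. (B ⊓ D) ⊑ (C ⊔ (B ⊓ ∀r.B))  ⇔  ((B ⊓ D) ⊓ (¬C ⊓ (¬B ⊔ ∃r.¬B))) unsat w.r.t. T
   all branches close; clash {B, ¬B} at an ∃-successor
2. Hence (B ⊓ D) ⊑ (C ⊔ (B ⊓ ∀r.B)): entailed.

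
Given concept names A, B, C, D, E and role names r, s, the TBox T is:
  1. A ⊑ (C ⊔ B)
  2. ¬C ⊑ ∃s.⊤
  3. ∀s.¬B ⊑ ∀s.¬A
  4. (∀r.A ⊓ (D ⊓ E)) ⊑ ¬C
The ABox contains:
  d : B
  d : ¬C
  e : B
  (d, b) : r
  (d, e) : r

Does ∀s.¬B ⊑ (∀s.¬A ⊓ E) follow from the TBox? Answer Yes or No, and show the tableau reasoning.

No

1. ∀s.¬B ⊑ (∀s.¬A ⊓ E)  ⇔  (∀s.¬B ⊓ (∃s.A ⊔ ¬E)) unsat w.r.t. T
   apply at x₀: ∀s.¬B⊑∀s.¬A
   open: L(x₀) ⊇ {C, ¬A, ¬E, ∀s.¬A, ∀s.¬B, …} (+ ∃-successors)
2. Hence ∀s.¬B ⊑ (∀s.¬A ⊓ E): not entailed.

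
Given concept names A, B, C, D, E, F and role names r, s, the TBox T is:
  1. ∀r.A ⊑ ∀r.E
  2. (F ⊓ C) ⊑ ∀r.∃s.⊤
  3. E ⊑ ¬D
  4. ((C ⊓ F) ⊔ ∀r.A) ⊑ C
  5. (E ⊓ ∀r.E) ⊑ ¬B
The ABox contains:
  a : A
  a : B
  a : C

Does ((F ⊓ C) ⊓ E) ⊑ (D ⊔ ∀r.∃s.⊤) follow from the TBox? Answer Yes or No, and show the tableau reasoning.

1. ((F ⊓ C) ⊓ E) ⊑ (D ⊔ ∀r.∃s.⊤)  ⇔  (((F ⊓ C) ⊓ E) ⊓ (¬D ⊓ ∃r.∀s.⊥)) unsat w.r.t. T
   all branches close; clash ⊥ at an ∃-successor
2. Hence ((F ⊓ C) ⊓ E) ⊑ (D ⊔ ∀r.∃s.⊤): entailed.

Yes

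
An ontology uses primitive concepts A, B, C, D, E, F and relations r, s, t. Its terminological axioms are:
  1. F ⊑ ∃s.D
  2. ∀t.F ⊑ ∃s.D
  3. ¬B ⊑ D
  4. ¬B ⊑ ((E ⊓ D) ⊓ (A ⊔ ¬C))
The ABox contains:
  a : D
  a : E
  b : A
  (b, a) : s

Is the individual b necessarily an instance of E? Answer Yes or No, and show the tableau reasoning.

No

1. b : E?  L(b) = {A} ∪ {¬E}
   open: L(b) ⊇ {A, B, ¬E, ¬F, ∃t.¬F} (+ ∃-successors) — b ∉ E possible
2. Hence b : E: not entailed.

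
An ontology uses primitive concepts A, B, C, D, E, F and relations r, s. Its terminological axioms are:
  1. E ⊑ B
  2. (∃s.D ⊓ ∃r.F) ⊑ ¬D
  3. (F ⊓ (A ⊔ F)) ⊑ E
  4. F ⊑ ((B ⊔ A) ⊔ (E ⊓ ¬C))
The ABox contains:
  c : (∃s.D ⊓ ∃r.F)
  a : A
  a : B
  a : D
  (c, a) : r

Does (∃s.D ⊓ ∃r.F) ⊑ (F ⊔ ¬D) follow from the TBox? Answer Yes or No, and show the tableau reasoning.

Yes

1. (∃s.D ⊓ ∃r.F) ⊑ (F ⊔ ¬D)  ⇔  ((∃s.D ⊓ ∃r.F) ⊓ (¬F ⊓ D)) unsat w.r.t. T
   all branches close; clash {D, ¬D} at x₀
2. Hence (∃s.D ⊓ ∃r.F) ⊑ (F ⊔ ¬D): entailed.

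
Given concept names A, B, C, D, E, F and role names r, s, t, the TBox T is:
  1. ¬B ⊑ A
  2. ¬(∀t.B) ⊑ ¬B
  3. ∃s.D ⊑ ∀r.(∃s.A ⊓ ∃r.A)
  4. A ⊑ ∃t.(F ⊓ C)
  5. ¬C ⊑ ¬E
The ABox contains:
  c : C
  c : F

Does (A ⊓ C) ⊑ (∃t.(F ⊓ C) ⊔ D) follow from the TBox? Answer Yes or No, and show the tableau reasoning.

1. (A ⊓ C) ⊑ (∃t.(F ⊓ C) ⊔ D)  ⇔  ((A ⊓ C) ⊓ (∀t.(¬F ⊔ ¬C) ⊓ ¬D)) unsat w.r.t. T
   all branches close; clash {C, ¬C} at an ∃-successor
2. Hence (A ⊓ C) ⊑ (∃t.(F ⊓ C) ⊔ D): entailed.

Yes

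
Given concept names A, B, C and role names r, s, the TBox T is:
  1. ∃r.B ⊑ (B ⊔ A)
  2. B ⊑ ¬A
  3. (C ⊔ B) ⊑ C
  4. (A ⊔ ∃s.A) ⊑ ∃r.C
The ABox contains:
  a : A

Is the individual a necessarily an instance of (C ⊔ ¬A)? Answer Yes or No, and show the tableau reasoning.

1. a : (C ⊔ ¬A)?  L(a) = {A} ∪ {(¬C ⊓ A)}
   open: L(a) ⊇ {A, ¬B, ¬C, ∀r.¬B, ∃r.C} (+ ∃-successors) — a ∉ (C ⊔ ¬A) possible
2. Hence a : (C ⊔ ¬A): not entailed.

No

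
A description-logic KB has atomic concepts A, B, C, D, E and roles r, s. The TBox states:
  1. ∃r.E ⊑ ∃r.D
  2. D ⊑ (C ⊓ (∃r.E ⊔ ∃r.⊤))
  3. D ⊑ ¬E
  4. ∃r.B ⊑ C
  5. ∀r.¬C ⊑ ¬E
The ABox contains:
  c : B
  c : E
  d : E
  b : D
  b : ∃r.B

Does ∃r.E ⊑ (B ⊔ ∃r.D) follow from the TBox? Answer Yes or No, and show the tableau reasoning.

Yes

1. ∃r.E ⊑ (B ⊔ ∃r.D)  ⇔  (∃r.E ⊓ (¬B ⊓ ∀r.¬D)) unsat w.r.t. T
   all branches close; clash {D, ¬D} at an ∃-successor
2. Hence ∃r.E ⊑ (B ⊔ ∃r.D): entailed.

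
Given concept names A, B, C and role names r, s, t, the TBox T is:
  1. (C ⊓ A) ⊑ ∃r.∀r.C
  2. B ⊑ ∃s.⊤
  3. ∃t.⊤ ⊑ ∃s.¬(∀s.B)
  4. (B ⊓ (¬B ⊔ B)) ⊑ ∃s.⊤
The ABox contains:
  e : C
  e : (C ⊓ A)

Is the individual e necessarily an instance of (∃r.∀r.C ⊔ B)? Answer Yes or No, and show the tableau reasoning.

Yes

1. e : (∃r.∀r.C ⊔ B)?  L(e) = {C, (C ⊓ A)} ∪ {(∀r.∃r.¬C ⊓ ¬B)}
   clash {C, ¬C} at an ∃-successor — e ∈ (∃r.∀r.C ⊔ B)
2. Hence e : (∃r.∀r.C ⊔ B): entailed.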